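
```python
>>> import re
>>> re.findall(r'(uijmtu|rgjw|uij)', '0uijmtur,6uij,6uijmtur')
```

['uijmtu', 'uij', 'uijmtu']

Alternation tries branches left to right and keeps the first one that lets the overall match succeed at that position.
Walking the string: at [1:7] match 'uijmtu', group 1 = 'uijmtu'; at [10:13] match 'uij', group 1 = 'uij'; at [15:21] match 'uijmtu', group 1 = 'uijmtu'.
One capturing group, so `findall` returns just the captured substring from each match — 3 in all.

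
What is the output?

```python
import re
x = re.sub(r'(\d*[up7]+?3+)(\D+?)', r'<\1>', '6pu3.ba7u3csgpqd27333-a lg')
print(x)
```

Pattern: zero or more of a digit, then one or more of one of [up7] (lazy), then one or more of a literal '3' (captured); then one or more of a non-digit (lazy) (captured).
Matches: at [0:5] → '6pu3.'; at [7:11] → '7u3c'; at [16:22] → '27333-'.
Each match is replaced using the text its own group 1 captured.

<6pu3>ba<7u3>sgpqd<27333>a lg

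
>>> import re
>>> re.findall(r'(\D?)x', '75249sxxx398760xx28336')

The pattern matches optionally a non-digit (captured); then a literal 'x'.
Scanning left to right: at [5:7] match 'sx', group 1 = 's'; at [7:9] match 'xx', group 1 = 'x'; at [15:17] match 'xx', group 1 = 'x'.
`findall` collects group 1 from each match (3 total).

['s', 'x', 'x']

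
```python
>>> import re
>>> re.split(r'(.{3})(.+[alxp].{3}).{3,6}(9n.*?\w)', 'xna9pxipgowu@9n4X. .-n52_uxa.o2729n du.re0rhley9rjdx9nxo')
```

The group in the pattern means `split` returns the separators' captures alongside the pieces.

['', 'xna', '9pxipgowu@9n4X. .-n52_uxa.o2729n du.re0rhley9', '9nx', 'o']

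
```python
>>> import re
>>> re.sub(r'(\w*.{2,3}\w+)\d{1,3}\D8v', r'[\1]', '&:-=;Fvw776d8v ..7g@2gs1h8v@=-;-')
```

The pattern matches zero or more of a word character, then 2 to 3 of any character, then one or more of a word character (captured); then 1 to 3 of a digit, then a non-digit, then the literal '8v'.
The replacement refers to a captured group, so each match is rewritten using its own captured text.

'&:[-=;Fvw77] ..[7g@2gs]@=-;-'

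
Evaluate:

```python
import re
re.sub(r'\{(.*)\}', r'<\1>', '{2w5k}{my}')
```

Matches: at [0:10] → '{2w5k}{my}'.
The replacement refers to a captured group, so each match is rewritten using its own captured text.

'<2w5k}{my>'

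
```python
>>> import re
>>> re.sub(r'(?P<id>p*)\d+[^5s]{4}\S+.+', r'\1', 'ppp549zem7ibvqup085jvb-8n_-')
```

Pattern: zero or more of a literal 'p' (captured as 'id'); then one or more of a digit, then exactly 4 of any character except [5s]; then one or more of a non-whitespace character, then one or more of any character.
Matches: at [0:27] → 'ppp549zem7ibvqup085jvb-8n_-'.
Each match is replaced using the text its own group 1 captured.

'ppp'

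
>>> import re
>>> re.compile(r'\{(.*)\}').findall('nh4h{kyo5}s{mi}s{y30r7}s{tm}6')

Matches: at [4:28] match '{kyo5}s{mi}s{y30r7}s{tm}', group 1 = 'kyo5}s{mi}s{y30r7}s{tm'.
Because there's exactly one group, `findall` drops the full match and keeps group 1 from the one hit.

['kyo5}s{mi}s{y30r7}s{tm']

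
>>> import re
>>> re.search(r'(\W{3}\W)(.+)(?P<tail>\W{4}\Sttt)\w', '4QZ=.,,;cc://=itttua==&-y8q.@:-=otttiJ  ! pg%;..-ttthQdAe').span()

Pattern: exactly 3 of a non-word character, then a non-word character (captured); then one or more of any character (captured); then exactly 4 of a non-word character, then a non-whitespace character, then the literal 'ttt' (captured as 'tail'); then a word character.
`search` walks the string left to right and returns the first match it finds.
The match spans [3:53] → '=.,,;cc://=itttua==&-y8q.@:-=otttiJ  ! pg%;..-ttth'.
Captured: group 1 = '=.,,', group 2 = ';cc://=itttua==&-y8q.@:-=otttiJ  ! pg', group 3 = '%;..-ttt'.

(3, 53)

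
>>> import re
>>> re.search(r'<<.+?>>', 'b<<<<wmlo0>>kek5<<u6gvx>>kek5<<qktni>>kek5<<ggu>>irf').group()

The match spans [1:12] → '<<<<wmlo0>>'.

'<<<<wmlo0>>'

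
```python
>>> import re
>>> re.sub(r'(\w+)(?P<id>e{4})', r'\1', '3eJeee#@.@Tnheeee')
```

Pattern: one or more of a word character (captured); then exactly 4 of a literal 'e' (captured as 'id').
Each match is replaced using the text its own group 1 captured.

'3eJeee#@.@Tnh'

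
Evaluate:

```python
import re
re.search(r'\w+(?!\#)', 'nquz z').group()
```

'nquz'

The negative lookaround is zero-width — it rules out positions where the adjacent text would match, without consuming anything.
Unlike `match`, `search` isn't anchored — it looks for the pattern anywhere in the string.
The match spans [0:4] → 'nquz'.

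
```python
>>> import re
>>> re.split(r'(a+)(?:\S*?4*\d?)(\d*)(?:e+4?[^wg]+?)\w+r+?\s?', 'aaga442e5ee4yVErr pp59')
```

This matches one or more of a literal 'a' (captured); then zero or more of a non-whitespace character (lazy), then zero or more of a literal '4', then optionally a digit (non-capturing group); then zero or more of a digit (captured); then one or more of a literal 'e', then optionally a literal '4', then one or more of any character except [wg] (lazy) (non-capturing group); then one or more of a word character, then one or more of a literal 'r' (lazy); then optionally whitespace.
`re.split` interleaves the captured-group text with the surrounding fragments.

['', 'aa', '', 'pp59']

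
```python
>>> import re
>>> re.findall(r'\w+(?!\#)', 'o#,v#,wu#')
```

['w']

The negative lookahead/lookbehind blocks any match where the forbidden context is present.
No capturing groups, so `findall` returns the 1 full match string.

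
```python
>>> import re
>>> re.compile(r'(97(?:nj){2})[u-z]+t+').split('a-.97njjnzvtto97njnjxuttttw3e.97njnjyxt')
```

['a-.97njjnzvtto', '97njnj', 'w3e.', '97njnj', '']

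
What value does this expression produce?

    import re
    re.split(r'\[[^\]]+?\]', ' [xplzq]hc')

[' ', 'hc']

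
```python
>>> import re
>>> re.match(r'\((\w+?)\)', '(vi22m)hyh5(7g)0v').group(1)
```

The match spans [0:7] → '(vi22m)'.
Captured: group 1 = 'vi22m'.

'vi22m'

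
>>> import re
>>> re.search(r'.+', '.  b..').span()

The pattern matches one or more of any character.
`re.search` scans for the first position where the pattern succeeds.
The match spans [0:6] → '.  b..'.

(0, 6)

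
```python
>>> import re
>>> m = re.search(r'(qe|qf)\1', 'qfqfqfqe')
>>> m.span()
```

`\1` is not a pattern — it's the concrete string captured by group 1, re-applied verbatim.
`re.search` tries every starting position until one works.
The match spans [0:4] → 'qfqf'.
Captured: group 1 = 'qf'.

(0, 4)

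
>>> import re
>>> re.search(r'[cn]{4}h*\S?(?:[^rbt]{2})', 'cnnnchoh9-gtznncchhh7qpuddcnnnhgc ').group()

This matches exactly 4 of one of [cn], then zero or more of the literal 'h', then optionally a non-whitespace character; then exactly 2 of any character except [rbt] (non-capturing group).
`re.search` tries every starting position until one works.
The match spans [0:7] → 'cnnncho'.

'cnnncho'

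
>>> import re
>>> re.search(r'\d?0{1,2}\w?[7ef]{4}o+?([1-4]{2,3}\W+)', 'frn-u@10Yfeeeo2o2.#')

The pattern matches optionally a digit; then 1 to 2 of a literal '0', then optionally a word character, then exactly 4 of one of [7ef]; then one or more of a literal 'o' (lazy); then 2 to 3 of a character in [1-4], then one or more of a non-word character (captured).
Here nothing in the string fits, so the call returns None.

None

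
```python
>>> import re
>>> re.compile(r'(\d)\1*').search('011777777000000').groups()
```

('0',)

The match spans [0:1] → '0'.
Captured: group 1 = '0'.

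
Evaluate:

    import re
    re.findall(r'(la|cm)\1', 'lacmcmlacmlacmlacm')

['cm']

A backreference is literal: `\1` must see the identical characters the first group matched.
Because there's exactly one group, `findall` drops the full match and keeps group 1 from the one hit.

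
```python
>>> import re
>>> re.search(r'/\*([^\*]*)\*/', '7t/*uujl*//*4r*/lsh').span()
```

The match spans [2:10] → '/*uujl*/'.

(2, 10)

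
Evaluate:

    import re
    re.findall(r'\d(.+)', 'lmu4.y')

['.y']

Pattern: a digit; then one or more of any character (captured).
Matches: at [3:6] match '4.y', group 1 = '.y'.
`findall` collects group 1 from the one match (1 total).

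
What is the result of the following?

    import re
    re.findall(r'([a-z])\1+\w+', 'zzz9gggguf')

['z']

The backreference `\1` re-matches whatever the first group consumed, character for character.
Scanning left to right: at [0:10] match 'zzz9gggguf', group 1 = 'z'.
One capturing group, so `findall` returns just the captured substring from the one match — 1 in all.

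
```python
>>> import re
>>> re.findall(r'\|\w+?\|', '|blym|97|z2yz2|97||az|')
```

No capturing groups, so `findall` returns the 3 full match strings.

['|blym|', '|z2yz2|', '|az|']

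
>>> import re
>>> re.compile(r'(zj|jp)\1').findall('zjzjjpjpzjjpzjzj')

['zj', 'jp', 'zj']

After group 1 captures some text, `\1` only succeeds where that same text appears again.
One capturing group, so `findall` returns just the captured substring from each match — 3 in all.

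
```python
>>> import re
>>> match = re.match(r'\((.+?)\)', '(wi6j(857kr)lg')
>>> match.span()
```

(0, 12)

With `match`, the pattern is implicitly anchored at the beginning.
The match spans [0:12] → '(wi6j(857kr)'.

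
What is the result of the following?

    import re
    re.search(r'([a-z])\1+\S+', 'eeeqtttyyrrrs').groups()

('e',)

A backreference is literal: `\1` must see the identical characters the first group matched.
`re.search` scans for the first position where the pattern succeeds.
The match spans [0:13] → 'eeeqtttyyrrrs'.
Captured: group 1 = 'e'.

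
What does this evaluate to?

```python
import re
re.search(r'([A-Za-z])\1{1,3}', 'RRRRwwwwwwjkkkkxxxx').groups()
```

After group 1 captures some text, `\1` only succeeds where that same text appears again.
`re.search` tries every starting position until one works.
The match spans [0:4] → 'RRRR'.
Captured: group 1 = 'R'.

('R',)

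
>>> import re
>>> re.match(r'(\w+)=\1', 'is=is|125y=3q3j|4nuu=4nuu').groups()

('is',)

A backreference is literal: `\1` must see the identical characters the first group matched.
`match` is anchored at position 0; if the pattern doesn't fit there, it returns None.
The match spans [0:5] → 'is=is'.
Captured: group 1 = 'is'.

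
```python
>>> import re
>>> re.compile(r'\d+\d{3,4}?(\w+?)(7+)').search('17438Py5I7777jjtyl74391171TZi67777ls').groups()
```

The match spans [0:13] → '17438Py5I7777'.
Captured: group 1 = 'Py5I', group 2 = '7777'.

('Py5I', '7777')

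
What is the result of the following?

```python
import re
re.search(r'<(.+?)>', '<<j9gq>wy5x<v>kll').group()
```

'<<j9gq>'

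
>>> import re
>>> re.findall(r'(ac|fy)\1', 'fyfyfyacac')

['fy', 'ac']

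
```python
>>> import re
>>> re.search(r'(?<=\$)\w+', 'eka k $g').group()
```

'g'

The `(?=…)`/`(?<=…)` assertion just peeks at neighbouring text; it doesn't advance the match position.
`re.search` scans for the first position where the pattern succeeds.
The match spans [7:8] → 'g'.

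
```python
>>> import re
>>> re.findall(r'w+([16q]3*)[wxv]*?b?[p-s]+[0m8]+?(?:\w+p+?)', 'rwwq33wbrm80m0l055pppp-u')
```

['q33']

With a single group, `findall` returns only what that group captured — 1 item.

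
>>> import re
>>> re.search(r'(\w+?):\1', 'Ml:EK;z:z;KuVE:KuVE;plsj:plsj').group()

'z:z'

A backreference is literal: `\1` must see the identical characters the first group matched.
Unlike `match`, `search` isn't anchored — it looks for the pattern anywhere in the string.
The match spans [6:9] → 'z:z'.
Captured: group 1 = 'z'.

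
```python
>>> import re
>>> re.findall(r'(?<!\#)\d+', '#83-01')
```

['3', '01']

The negative lookahead/lookbehind blocks any match where the forbidden context is present.
No capturing groups, so `findall` returns the 2 full match strings.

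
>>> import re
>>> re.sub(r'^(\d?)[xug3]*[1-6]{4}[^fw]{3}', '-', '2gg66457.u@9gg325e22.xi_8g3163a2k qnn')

This matches anchored at the start of the string; then optionally a digit (captured); then zero or more of one of [xug3]; then exactly 4 of a character in [1-6], then exactly 3 of any character except [fw].
Matches: at [0:10] → '2gg66457.u'.
Each match is replaced by '-'.

'-@9gg325e22.xi_8g3163a2k qnn'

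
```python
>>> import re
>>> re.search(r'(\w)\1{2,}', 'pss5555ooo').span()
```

(3, 7)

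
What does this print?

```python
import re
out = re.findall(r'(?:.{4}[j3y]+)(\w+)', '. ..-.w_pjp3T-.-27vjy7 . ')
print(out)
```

['p3T', '7']

Pattern: exactly 4 of any character, then one or more of one of [j3y] (non-capturing group); then one or more of a word character (captured).
`findall` collects group 1 from each match (2 total).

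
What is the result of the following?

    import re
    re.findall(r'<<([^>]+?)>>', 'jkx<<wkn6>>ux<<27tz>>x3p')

['wkn6', '27tz']

Matches: at [3:11] match '<<wkn6>>', group 1 = 'wkn6'; at [13:21] match '<<27tz>>', group 1 = '27tz'.
With a single group, `findall` returns only what that group captured — 2 items.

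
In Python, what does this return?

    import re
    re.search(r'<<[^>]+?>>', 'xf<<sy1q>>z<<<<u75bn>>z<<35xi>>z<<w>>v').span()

(2, 10)

The match spans [2:10] → '<<sy1q>>'.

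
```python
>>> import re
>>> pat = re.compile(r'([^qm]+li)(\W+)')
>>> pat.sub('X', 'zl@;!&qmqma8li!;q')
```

Pattern: one or more of any character except [qm], then the literal 'li' (captured); then one or more of a non-word character (captured).
Matches: at [10:16] → 'a8li!;'.
`sub` substitutes 'X' at each match site.

'zl@;!&qmqmXq'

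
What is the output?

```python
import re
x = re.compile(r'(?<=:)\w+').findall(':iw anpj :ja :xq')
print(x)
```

['iw', 'ja', 'xq']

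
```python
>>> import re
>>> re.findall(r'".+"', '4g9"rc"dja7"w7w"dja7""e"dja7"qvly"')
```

No capturing groups, so `findall` returns the 1 full match string.

['"rc"dja7"w7w"dja7""e"dja7"qvly"']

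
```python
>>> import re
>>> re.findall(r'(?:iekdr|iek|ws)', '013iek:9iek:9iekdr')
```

['iek', 'iek', 'iekdr']

Alternation isn't longest-match — the leftmost alternative that fits at this position is chosen.
Scanning left to right: at [3:6] → 'iek'; at [8:11] → 'iek'; at [13:18] → 'iekdr'.
`findall` yields the raw match text (3 of them) because the pattern has no groups.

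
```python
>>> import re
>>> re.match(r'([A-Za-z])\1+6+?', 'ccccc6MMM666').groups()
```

('c',)

The match spans [0:6] → 'ccccc6'.
Captured: group 1 = 'c'.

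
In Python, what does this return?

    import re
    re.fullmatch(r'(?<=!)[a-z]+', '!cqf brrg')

The positive lookaround only admits positions where the adjacent text matches; those characters stay outside the span.
`re.fullmatch` requires the pattern to consume the entire string.
Here there's no way to consume every character, so the call returns None.

None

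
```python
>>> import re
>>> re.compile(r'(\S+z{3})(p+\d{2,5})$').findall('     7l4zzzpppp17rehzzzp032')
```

This matches one or more of a non-whitespace character, then exactly 3 of a literal 'z' (captured); then one or more of the literal 'p', then 2 to 5 of a digit (captured); then anchored at the end.
Matches: at [5:27] match '7l4zzzpppp17rehzzzp032', groups = ('7l4zzzpppp17rehzzz', 'p032').
With 2 capturing groups, `findall` returns a 2-tuple per match.

[('7l4zzzpppp17rehzzz', 'p032')]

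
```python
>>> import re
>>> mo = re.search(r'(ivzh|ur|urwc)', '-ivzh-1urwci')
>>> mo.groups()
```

('ivzh',)

`re.search` scans for the first position where the pattern succeeds.
The match spans [1:5] → 'ivzh'.
Captured: group 1 = 'ivzh'.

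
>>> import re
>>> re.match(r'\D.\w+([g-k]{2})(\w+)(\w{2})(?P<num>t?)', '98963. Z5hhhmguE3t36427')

None

With `match`, the pattern is implicitly anchored at the beginning.
Here position 0 doesn't satisfy it, so the call returns None.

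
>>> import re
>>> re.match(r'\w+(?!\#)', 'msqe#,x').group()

'msq'

With `match`, the pattern is implicitly anchored at the beginning.
The match spans [0:3] → 'msq'.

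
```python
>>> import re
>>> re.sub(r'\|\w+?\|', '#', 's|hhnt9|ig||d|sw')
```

's#ig|#sw'

Matches: at [1:8] → '|hhnt9|'; at [11:14] → '|d|'.
Each match is replaced by '#'.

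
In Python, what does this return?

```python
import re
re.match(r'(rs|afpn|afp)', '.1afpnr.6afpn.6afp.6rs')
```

None

`re.match` only tries the pattern at the start of the string.
Here position 0 doesn't satisfy it, so the call returns None.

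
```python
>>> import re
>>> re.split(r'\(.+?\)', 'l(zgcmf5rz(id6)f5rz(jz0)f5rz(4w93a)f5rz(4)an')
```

['l', 'f5rz', 'f5rz', 'f5rz', 'an']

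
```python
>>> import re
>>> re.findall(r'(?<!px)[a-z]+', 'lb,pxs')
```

['lb', 'pxs']

The negative lookahead/lookbehind blocks any match where the forbidden context is present.
Since nothing is captured, `findall` lists the 2 matched substrings directly.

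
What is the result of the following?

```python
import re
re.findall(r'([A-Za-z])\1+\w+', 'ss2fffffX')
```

The backreference `\1` re-matches whatever the first group consumed, character for character.
With a single group, `findall` returns only what that group captured — 1 item.

['s']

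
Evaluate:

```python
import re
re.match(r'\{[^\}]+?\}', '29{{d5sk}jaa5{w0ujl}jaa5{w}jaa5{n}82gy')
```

None

`re.match` only tries the pattern at the start of the string.
Here position 0 doesn't satisfy it, so the call returns None.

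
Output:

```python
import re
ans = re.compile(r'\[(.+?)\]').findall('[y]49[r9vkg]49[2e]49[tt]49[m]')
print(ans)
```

A non-greedy quantifier consumes as few characters as it can — just enough that the remainder of the pattern still matches from where it stops; whatever follows it matches normally.
Scanning left to right: at [0:3] match '[y]', group 1 = 'y'; at [5:12] match '[r9vkg]', group 1 = 'r9vkg'; at [14:18] match '[2e]', group 1 = '2e'; at [20:24] match '[tt]', group 1 = 'tt'; at [26:29] match '[m]', group 1 = 'm'.
With a single group, `findall` returns only what that group captured — 5 items.

['y', 'r9vkg', '2e', 'tt', 'm']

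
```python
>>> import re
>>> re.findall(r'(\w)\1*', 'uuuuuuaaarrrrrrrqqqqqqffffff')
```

['u', 'a', 'r', 'q', 'f']

`\1` is not a pattern — it's the concrete string captured by group 1, re-applied verbatim.
With a single group, `findall` returns only what that group captured — 5 items.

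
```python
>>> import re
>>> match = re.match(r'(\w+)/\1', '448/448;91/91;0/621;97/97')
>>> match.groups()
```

A backreference is literal: `\1` must see the identical characters the first group matched.
`match` is anchored at position 0; if the pattern doesn't fit there, it returns None.
The match spans [0:7] → '448/448'.
Captured: group 1 = '448'.

('448',)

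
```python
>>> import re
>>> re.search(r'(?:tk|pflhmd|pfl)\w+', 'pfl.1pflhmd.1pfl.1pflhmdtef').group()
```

'pflhmd'

The match spans [5:11] → 'pflhmd'.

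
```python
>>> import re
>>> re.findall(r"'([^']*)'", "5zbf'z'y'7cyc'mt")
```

Because there's exactly one group, `findall` drops the full match and keeps group 1 from each hit.

['z', '7cyc']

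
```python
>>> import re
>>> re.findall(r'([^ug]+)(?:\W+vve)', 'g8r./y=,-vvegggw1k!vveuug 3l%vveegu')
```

The pattern matches one or more of any character except [ug] (captured); then one or more of a non-word character, then the literal 'vv', then the literal 'e' (non-capturing group).
One capturing group, so `findall` returns just the captured substring from each match — 3 in all.

['8r./y=,', 'w1k', ' 3l']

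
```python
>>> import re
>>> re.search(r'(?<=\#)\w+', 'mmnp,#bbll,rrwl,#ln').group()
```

'bbll'

Lookahead/lookbehind check context without consuming it, so the matched span excludes the asserted characters.
`re.search` tries every starting position until one works.
The match spans [6:10] → 'bbll'.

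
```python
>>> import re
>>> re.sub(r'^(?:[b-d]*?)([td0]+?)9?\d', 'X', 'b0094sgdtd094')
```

Pattern: anchored at the start of the string; then zero or more of a character in [b-d] (lazy) (non-capturing group); then one or more of one of [td0] (lazy) (captured); then optionally the literal '9', then a digit.
A non-greedy quantifier consumes as few characters as it can — just enough that the remainder of the pattern still matches from where it stops; whatever follows it matches normally.
Matches: at [0:3] → 'b00'.
Each match is replaced by 'X'.

'X94sgdtd094'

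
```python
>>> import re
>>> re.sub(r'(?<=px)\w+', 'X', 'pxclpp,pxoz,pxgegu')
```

'pxX,pxX,pxX'

The lookaround is zero-width — it requires the adjacent text to match without consuming it, so the asserted text isn't part of the match.
Matches: at [2:6] → 'clpp'; at [9:11] → 'oz'; at [14:18] → 'gegu'.
Each match is replaced by 'X'.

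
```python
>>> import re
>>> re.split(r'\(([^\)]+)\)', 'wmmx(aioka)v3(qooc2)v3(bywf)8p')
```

`re.split` interleaves the captured-group text with the surrounding fragments.

['wmmx', 'aioka', 'v3', 'qooc2', 'v3', 'bywf', '8p']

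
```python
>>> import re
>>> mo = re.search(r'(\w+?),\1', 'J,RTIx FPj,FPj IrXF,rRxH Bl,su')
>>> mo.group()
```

'FPj,FPj'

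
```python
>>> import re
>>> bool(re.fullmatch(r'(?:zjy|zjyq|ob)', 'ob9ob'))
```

For `fullmatch`, every character of the input must be accounted for by the pattern.
Here the pattern can't cover the whole string, so the call returns None, and `bool(None)` is False.

False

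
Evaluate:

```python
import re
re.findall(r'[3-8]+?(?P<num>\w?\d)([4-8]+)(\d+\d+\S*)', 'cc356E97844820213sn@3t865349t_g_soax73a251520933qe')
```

[('E9', '78448', '20213sn@3t865349t_g_soax73a251520933qe')]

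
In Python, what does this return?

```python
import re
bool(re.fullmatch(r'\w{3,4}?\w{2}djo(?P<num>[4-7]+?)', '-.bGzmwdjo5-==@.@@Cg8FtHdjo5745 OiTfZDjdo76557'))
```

Pattern: 3 to 4 of a word character (lazy), then exactly 2 of a word character, then the literal 'djo'; then one or more of a character in [4-7] (lazy) (captured as 'num').
For `fullmatch`, every character of the input must be accounted for by the pattern.
Here the pattern can't cover the whole string, so the call returns None, and `bool(None)` is False.

False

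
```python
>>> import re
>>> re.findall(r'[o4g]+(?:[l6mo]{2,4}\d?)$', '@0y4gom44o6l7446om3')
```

Pattern: one or more of one of [o4g]; then 2 to 4 of one of [l6mo], then optionally a digit (non-capturing group); then anchored at the end.
Scanning left to right: at [13:19] → '446om3'.
Since nothing is captured, `findall` lists the 1 matched substring directly.

['446om3']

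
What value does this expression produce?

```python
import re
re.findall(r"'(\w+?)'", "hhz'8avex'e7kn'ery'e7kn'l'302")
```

['8avex', 'ery', 'l']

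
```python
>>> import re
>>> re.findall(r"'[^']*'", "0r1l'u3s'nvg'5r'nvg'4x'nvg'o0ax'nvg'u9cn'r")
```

No capturing groups, so `findall` returns the 5 full match strings.

["'u3s'", "'5r'", "'4x'", "'o0ax'", "'u9cn'"]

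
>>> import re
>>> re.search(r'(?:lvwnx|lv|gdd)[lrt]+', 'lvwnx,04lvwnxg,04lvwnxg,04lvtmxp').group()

'lvt'

`re.search` tries every starting position until one works.
The match spans [26:29] → 'lvt'.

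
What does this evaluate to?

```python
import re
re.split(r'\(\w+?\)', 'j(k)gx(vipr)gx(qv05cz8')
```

['j', 'gx', 'gx(qv05cz8']

Matches to split on: at [1:4] → '(k)'; at [6:12] → '(vipr)'.
Each match becomes a cut point; 3 segments remain.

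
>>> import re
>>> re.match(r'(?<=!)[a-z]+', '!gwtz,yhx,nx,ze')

With `match`, the pattern is implicitly anchored at the beginning.
Here the pattern fails at index 0, so the call returns None.

None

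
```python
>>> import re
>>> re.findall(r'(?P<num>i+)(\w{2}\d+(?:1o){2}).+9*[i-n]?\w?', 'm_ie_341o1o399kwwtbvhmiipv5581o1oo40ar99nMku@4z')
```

This matches one or more of a literal 'i' (captured as 'num'); then exactly 2 of a word character, then one or more of a digit, then the literal '1o' repeated 2 times (captured); then one or more of any character; then zero or more of a literal '9', then optionally a character in [i-n], then optionally a word character.
Matches: at [2:47] match 'ie_341o1o399kwwtbvhmiipv5581o1oo40ar99nMku@4z', groups = ('i', 'e_341o1o').
`findall` packs the 2 group values into a tuple for every match.

[('i', 'e_341o1o')]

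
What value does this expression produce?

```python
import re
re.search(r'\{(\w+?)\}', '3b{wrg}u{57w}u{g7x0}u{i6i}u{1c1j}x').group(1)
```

'wrg'

The match spans [2:7] → '{wrg}'.
Captured: group 1 = 'wrg'.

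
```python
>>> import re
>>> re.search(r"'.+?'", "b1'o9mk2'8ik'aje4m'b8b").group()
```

"'o9mk2'"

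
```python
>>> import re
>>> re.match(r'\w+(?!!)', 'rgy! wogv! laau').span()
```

`match` is anchored at position 0; if the pattern doesn't fit there, it returns None.
The match spans [0:2] → 'rg'.

(0, 2)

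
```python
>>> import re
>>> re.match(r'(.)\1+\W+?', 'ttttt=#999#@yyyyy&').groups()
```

('t',)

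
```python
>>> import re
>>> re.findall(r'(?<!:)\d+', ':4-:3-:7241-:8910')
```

`(?!…)`/`(?<!…)` only lets a position through if the neighbouring text does NOT match; no characters are consumed.
Matches: at [8:11] → '241'; at [14:17] → '910'.
With no groups in the pattern, `findall` gives back each whole match — 2 here.

['241', '910']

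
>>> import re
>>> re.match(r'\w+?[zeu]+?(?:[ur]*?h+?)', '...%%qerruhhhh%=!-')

None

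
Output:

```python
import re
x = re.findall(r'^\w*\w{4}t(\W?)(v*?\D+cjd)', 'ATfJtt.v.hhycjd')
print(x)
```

Pattern: anchored at the start of the string; then zero or more of a word character, then exactly 4 of a word character, then the literal 't'; then optionally a non-word character (captured); then zero or more of the literal 'v' (lazy), then one or more of a non-digit, then the literal 'cjd' (captured).
Matches: at [0:15] match 'ATfJtt.v.hhycjd', groups = ('.', 'v.hhycjd').
2 groups means the one result is a tuple of 2 captured strings — 1 here.

[('.', 'v.hhycjd')]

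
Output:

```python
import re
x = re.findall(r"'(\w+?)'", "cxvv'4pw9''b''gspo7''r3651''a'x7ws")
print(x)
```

['4pw9', 'b', 'gspo7', 'r3651', 'a']

Because there's exactly one group, `findall` drops the full match and keeps group 1 from each hit.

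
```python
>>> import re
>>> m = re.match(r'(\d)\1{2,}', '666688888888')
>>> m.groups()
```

The match spans [0:4] → '6666'.
Captured: group 1 = '6'.

('6',)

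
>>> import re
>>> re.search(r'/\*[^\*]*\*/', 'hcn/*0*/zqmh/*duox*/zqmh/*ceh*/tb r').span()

(3, 8)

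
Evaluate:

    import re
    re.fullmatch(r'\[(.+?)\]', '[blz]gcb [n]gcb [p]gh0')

None

`re.fullmatch` is like wrapping the pattern in `^…$` (in single-line mode).
Here the pattern can't cover the whole string, so the call returns None.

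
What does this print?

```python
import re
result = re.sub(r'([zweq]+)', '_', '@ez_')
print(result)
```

@__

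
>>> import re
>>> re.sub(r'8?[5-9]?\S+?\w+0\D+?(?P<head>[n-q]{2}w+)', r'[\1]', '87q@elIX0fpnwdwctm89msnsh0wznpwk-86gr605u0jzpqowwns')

'[npw][qoww]ns'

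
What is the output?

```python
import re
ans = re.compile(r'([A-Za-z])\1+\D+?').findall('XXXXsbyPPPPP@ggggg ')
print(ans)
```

`\1` has to match the exact text group 1 already captured.
Scanning left to right: at [0:5] match 'XXXXs', group 1 = 'X'; at [7:13] match 'PPPPP@', group 1 = 'P'; at [13:19] match 'ggggg ', group 1 = 'g'.
With a single group, `findall` returns only what that group captured — 3 items.

['X', 'P', 'g']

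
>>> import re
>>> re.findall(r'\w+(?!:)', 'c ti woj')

['c', 'ti', 'woj']

`(?!…)`/`(?<!…)` only lets a position through if the neighbouring text does NOT match; no characters are consumed.
Scanning left to right: at [0:1] → 'c'; at [2:4] → 'ti'; at [5:8] → 'woj'.
`findall` yields the raw match text (3 of them) because the pattern has no groups.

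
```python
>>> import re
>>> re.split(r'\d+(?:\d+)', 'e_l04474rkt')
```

The pattern matches one or more of a digit; then one or more of a digit (non-capturing group).
Matches to split on: at [3:8] → '04474'.
Splitting on the pattern gives 2 pieces.

['e_l', 'rkt']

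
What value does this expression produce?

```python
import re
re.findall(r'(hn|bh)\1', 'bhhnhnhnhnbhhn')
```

['hn', 'hn']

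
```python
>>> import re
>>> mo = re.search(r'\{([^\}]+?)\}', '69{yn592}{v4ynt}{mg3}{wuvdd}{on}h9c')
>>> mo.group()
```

'{yn592}'

Unlike `match`, `search` isn't anchored — it looks for the pattern anywhere in the string.
The match spans [2:9] → '{yn592}'.
Captured: group 1 = 'yn592'.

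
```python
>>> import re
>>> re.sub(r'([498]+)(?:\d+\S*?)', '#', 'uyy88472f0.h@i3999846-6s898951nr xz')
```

'uyy#f0.h@i3#-6s#nr xz'

A `+?`/`*?`/`{m,n}?` starts at its minimum and grows only as far as needed for what follows to match.
`sub` substitutes '#' at each match site.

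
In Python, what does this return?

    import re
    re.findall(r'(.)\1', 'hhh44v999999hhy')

After group 1 captures some text, `\1` only succeeds where that same text appears again.
Walking the string: at [0:2] match 'hh', group 1 = 'h'; at [3:5] match '44', group 1 = '4'; at [6:8] match '99', group 1 = '9'; at [8:10] match '99', group 1 = '9'; at [10:12] match '99', group 1 = '9'; ….
Because there's exactly one group, `findall` drops the full match and keeps group 1 from each hit.

['h', '4', '9', '9', '9', 'h']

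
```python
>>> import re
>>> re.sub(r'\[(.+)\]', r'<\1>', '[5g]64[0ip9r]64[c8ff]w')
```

Matches: at [0:21] → '[5g]64[0ip9r]64[c8ff]'.
`\1` in the replacement pulls in group 1's text for each match.

'<5g]64[0ip9r]64[c8ff>w'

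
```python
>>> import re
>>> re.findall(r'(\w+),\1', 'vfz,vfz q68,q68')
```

['vfz', 'q68']

After group 1 captures some text, `\1` only succeeds where that same text appears again.
One capturing group, so `findall` returns just the captured substring from each match — 2 in all.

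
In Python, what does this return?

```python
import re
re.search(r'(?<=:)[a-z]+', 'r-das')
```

The positive lookaround only admits positions where the adjacent text matches; those characters stay outside the span.
`re.search` scans for the first position where the pattern succeeds.
Here nothing in the string fits, so the call returns None.

None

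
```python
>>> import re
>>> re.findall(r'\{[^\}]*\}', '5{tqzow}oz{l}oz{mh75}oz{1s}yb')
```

['{tqzow}', '{l}', '{mh75}', '{1s}']

Walking the string: at [1:8] → '{tqzow}'; at [10:13] → '{l}'; at [15:21] → '{mh75}'; at [23:27] → '{1s}'.
Since nothing is captured, `findall` lists the 4 matched substrings directly.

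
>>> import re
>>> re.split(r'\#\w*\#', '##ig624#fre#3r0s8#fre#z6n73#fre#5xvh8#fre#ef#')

['', 'ig624', '3r0s8', 'z6n73', '5xvh8', 'ef#']

Matches to split on: at [0:2] → '##'; at [7:12] → '#fre#'; at [17:22] → '#fre#'; at [27:32] → '#fre#'; at [37:42] → '#fre#'.
The string is cut at each match, leaving 6 pieces.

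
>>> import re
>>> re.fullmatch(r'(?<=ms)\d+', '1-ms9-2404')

None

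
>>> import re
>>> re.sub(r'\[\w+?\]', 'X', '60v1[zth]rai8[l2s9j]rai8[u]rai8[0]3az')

Each match is replaced by 'X'.

'60v1Xrai8Xrai8Xrai8X3az'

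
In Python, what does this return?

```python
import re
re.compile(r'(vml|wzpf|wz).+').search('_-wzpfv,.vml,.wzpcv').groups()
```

The match spans [2:19] → 'wzpfv,.vml,.wzpcv'.
Captured: group 1 = 'wzpf'.

('wzpf',)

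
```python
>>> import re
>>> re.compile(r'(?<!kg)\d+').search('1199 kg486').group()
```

A negative assertion filters positions out without eating any characters.
The match spans [0:4] → '1199'.

'1199'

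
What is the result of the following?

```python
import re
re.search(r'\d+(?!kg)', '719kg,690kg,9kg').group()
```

The negative lookaround is zero-width — it rules out positions where the adjacent text would match, without consuming anything.
`re.search` scans for the first position where the pattern succeeds.
The match spans [0:2] → '71'.

'71'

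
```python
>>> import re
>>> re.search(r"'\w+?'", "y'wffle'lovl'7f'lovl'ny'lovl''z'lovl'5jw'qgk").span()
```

(1, 8)

`search` walks the string left to right and returns the first match it finds.
The match spans [1:8] → "'wffle'".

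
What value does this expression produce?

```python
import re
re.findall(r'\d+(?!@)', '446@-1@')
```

The negative lookaround is zero-width — it rules out positions where the adjacent text would match, without consuming anything.
Matches: at [0:2] → '44'.
No capturing groups, so `findall` returns the 1 full match string.

['44']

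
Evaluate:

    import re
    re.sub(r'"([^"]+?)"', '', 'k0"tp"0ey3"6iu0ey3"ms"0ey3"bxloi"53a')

'k00ey3msbxloi"53a'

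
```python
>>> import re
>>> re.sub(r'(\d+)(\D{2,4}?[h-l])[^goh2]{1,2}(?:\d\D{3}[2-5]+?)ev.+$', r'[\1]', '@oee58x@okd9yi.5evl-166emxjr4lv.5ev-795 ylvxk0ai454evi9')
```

Pattern: one or more of a digit (captured); then 2 to 4 of a non-digit (lazy), then a character in [h-l] (captured); then 1 to 2 of any character except [goh2]; then a digit, then exactly 3 of a non-digit, then one or more of a character in [2-5] (lazy) (non-capturing group); then the literal 'ev', then one or more of any character; then anchored at the end.
The replacement refers to a captured group, so each match is rewritten using its own captured text.

'@oee[58]'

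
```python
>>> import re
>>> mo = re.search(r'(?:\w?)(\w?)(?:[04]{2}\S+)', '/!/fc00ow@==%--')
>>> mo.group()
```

The pattern matches optionally a word character (non-capturing group); then optionally a word character (captured); then exactly 2 of one of [04], then one or more of a non-whitespace character (non-capturing group).
The match spans [3:15] → 'fc00ow@==%--'.

'fc00ow@==%--'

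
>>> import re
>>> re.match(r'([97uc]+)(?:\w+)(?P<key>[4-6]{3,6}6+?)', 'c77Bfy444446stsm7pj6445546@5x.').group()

With `match`, the pattern is implicitly anchored at the beginning.
The match spans [0:26] → 'c77Bfy444446stsm7pj6445546'.

'c77Bfy444446stsm7pj6445546'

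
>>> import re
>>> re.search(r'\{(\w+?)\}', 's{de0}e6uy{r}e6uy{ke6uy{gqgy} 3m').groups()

`re.search` scans for the first position where the pattern succeeds.
The match spans [1:6] → '{de0}'.
Captured: group 1 = 'de0'.

('de0',)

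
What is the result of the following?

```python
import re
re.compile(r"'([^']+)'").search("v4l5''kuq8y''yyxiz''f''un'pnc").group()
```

"'kuq8y'"

`search` walks the string left to right and returns the first match it finds.
The match spans [5:12] → "'kuq8y'".
Captured: group 1 = 'kuq8y'.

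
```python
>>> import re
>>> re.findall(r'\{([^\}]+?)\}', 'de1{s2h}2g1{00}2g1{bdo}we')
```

['s2h', '00', 'bdo']

Scanning left to right: at [3:8] match '{s2h}', group 1 = 's2h'; at [11:15] match '{00}', group 1 = '00'; at [18:23] match '{bdo}', group 1 = 'bdo'.
With a single group, `findall` returns only what that group captured — 3 items.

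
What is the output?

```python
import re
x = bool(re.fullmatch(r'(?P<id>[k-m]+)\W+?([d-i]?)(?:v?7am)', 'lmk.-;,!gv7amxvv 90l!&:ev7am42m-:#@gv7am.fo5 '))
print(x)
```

`re.fullmatch` is like wrapping the pattern in `^…$` (in single-line mode).
Here the string isn't matched end-to-end, so the call returns None, and `bool(None)` is False.

False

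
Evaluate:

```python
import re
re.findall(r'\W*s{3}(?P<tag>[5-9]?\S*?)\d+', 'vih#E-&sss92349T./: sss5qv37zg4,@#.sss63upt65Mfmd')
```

Pattern: zero or more of a non-word character, then exactly 3 of the literal 's'; then optionally a character in [5-9], then zero or more of a non-whitespace character (lazy) (captured as 'tag'); then one or more of a digit.
Because the quantifier is non-greedy, it stops expanding at the earliest point where the rest of the pattern can succeed.
Walking the string: at [5:15] match '-&sss92349', group 1 = '9'; at [16:28] match './: sss5qv37', group 1 = '5qv'; at [31:40] match ',@#.sss63', group 1 = '6'.
`findall` collects group 1 from each match (3 total).

['9', '5qv', '6']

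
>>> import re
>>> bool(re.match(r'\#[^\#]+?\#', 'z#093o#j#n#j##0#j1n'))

False

`match` is anchored at position 0; if the pattern doesn't fit there, it returns None.
Here position 0 doesn't satisfy it, so the call returns None, and `bool(None)` is False.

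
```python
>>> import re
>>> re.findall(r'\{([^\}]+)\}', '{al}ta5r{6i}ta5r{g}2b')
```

Because there's exactly one group, `findall` drops the full match and keeps group 1 from each hit.

['al', '6i', 'g']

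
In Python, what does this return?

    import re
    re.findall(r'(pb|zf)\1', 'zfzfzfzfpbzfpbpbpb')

['zf', 'zf', 'pb']

`\1` is not a pattern — it's the concrete string captured by group 1, re-applied verbatim.
With a single group, `findall` returns only what that group captured — 3 items.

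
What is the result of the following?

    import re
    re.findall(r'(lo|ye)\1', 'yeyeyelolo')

['ye', 'lo']

The backreference `\1` re-matches whatever the first group consumed, character for character.
Walking the string: at [0:4] match 'yeye', group 1 = 'ye'; at [6:10] match 'lolo', group 1 = 'lo'.
`findall` collects group 1 from each match (2 total).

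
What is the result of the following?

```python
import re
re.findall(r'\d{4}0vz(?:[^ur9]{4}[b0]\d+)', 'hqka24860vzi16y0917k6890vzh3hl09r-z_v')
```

Pattern: exactly 4 of a digit, then the literal '0vz'; then exactly 4 of any character except [ur9], then one of [b0], then one or more of a digit (non-capturing group).
Scanning left to right: at [4:19] → '24860vzi16y0917'.
No capturing groups, so `findall` returns the 1 full match string.

['24860vzi16y0917']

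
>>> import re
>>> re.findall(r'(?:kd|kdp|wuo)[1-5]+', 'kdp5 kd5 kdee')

['kdp5', 'kd5']

`findall` yields the raw match text (2 of them) because the pattern has no groups.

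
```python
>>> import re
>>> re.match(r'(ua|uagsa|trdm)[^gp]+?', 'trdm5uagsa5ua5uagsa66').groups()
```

('trdm',)

The match spans [0:5] → 'trdm5'.
Captured: group 1 = 'trdm'.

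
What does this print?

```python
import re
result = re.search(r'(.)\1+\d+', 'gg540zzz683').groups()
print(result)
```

`\1` has to match the exact text group 1 already captured.
Unlike `match`, `search` isn't anchored — it looks for the pattern anywhere in the string.
The match spans [0:5] → 'gg540'.
Captured: group 1 = 'g'.

('g',)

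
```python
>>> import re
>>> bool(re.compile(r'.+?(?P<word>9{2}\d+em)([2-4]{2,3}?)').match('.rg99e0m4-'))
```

Pattern: one or more of any character (lazy); then exactly 2 of the literal '9', then one or more of a digit, then the literal 'em' (captured as 'word'); then 2 to 3 of a character in [2-4] (lazy) (captured).
`match` is anchored at position 0; if the pattern doesn't fit there, it returns None.
Here position 0 doesn't satisfy it, so the call returns None, and `bool(None)` is False.

False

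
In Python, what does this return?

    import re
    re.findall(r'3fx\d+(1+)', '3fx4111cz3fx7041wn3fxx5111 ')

This matches the literal '3fx', then one or more of a digit; then one or more of a literal '1' (captured).
Scanning left to right: at [0:7] match '3fx4111', group 1 = '1'; at [9:16] match '3fx7041', group 1 = '1'.
`findall` collects group 1 from each match (2 total).

['1', '1']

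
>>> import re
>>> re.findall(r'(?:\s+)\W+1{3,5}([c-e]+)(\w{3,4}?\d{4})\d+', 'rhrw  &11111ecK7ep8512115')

[('ec', 'K7ep8512')]

Pattern: one or more of whitespace (non-capturing group); then one or more of a non-word character, then 3 to 5 of the literal '1'; then one or more of a character in [c-e] (captured); then 3 to 4 of a word character (lazy), then exactly 4 of a digit (captured); then one or more of a digit.
Matches: at [4:25] match '  &11111ecK7ep8512115', groups = ('ec', 'K7ep8512').
2 groups means the one result is a tuple of 2 captured strings — 1 here.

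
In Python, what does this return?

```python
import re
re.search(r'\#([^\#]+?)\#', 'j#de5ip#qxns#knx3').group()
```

'#de5ip#'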